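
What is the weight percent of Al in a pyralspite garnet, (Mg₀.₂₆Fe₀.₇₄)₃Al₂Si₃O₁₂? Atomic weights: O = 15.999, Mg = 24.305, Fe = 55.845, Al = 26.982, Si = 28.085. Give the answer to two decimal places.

11.41 wt%

M((Mg₀.₂₆Fe₀.₇₄)₃Al₂Si₃O₁₂) = 473.141 g/mol.
Al contributes 2 × 26.982 = 53.964 g per mole.
53.964/473.141 = 0.1141 → 11.41%.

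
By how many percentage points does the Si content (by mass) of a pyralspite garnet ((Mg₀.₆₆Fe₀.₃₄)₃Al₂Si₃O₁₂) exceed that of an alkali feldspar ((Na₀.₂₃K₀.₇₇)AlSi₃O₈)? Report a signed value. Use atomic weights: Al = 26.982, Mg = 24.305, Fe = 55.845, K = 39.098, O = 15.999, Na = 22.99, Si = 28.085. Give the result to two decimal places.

Si in (Mg₀.₆₆Fe₀.₃₄)₃Al₂Si₃O₁₂: molar mass 435.293 g/mol; 3×28.085 = 84.255 g → 19.36 wt%.
Si in (Na₀.₂₃K₀.₇₇)AlSi₃O₈: molar mass 274.622 g/mol; 3×28.085 = 84.255 g → 30.68 wt%.
Difference = 19.36 − 30.68 = -11.32 percentage points.

-11.32 percentage points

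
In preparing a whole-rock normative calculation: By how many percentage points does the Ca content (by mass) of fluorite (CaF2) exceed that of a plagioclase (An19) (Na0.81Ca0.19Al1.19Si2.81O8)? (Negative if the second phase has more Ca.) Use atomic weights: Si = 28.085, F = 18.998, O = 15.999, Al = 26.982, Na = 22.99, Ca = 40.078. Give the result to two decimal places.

48.46 percentage points

Ca in CaF2: molar mass 78.074 g/mol; 1×40.078 = 40.078 g → 51.33 wt%.
Ca in Na0.81Ca0.19Al1.19Si2.81O8: molar mass 265.256 g/mol; 0.19×40.078 = 7.615 g → 2.87 wt%.
Difference = 51.33 − 2.87 = 48.46 percentage points.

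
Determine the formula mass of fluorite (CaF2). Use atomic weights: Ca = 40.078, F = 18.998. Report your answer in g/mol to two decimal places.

Ca: 1 × 40.078 = 40.0780
F: 2 × 18.998 = 37.9960
Summing the contributions gives the formula mass.

78.07 g/mol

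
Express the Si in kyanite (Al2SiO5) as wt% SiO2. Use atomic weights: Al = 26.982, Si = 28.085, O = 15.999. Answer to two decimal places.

Formula mass = 162.044 g/mol.
1 Si → 1.0000 mol SiO2 per formula unit; M(SiO2) = 60.083, so SiO2 mass = 60.083 g.
60.083/162.044 × 100 = 37.08 wt%.

37.08 wt%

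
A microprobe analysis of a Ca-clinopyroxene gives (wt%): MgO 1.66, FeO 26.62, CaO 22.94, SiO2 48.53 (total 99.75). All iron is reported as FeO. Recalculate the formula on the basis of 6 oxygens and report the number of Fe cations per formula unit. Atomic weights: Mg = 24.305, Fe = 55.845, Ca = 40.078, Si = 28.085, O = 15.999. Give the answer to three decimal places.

0.913 Fe apfu

MgO: 1.66/40.304 = 0.04119 mol → 0.04119 mol Mg, 0.04119 mol O.
FeO: 26.62/71.844 = 0.37053 mol → 0.37053 mol Fe, 0.37053 mol O.
CaO: 22.94/56.077 = 0.40908 mol → 0.40908 mol Ca, 0.40908 mol O.
SiO2: 48.53/60.083 = 0.80772 mol → 0.80772 mol Si, 1.61544 mol O.
Total oxygen = 2.43624 mol. Normalization factor = 6/2.43624 = 2.46281.
Fe per 6 O = 0.37053 × 2.46281 = 0.913.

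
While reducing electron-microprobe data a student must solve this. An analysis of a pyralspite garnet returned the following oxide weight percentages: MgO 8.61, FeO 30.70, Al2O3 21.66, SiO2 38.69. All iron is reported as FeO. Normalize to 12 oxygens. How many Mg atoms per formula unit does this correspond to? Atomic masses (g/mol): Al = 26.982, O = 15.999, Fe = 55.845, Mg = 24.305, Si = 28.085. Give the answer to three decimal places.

0.999 Mg apfu

MgO (M=40.304): mol = 0.21363; Mg = 0.21363, O = 0.21363.
FeO (M=71.844): mol = 0.42731; Fe = 0.42731, O = 0.42731.
Al2O3 (M=101.961): mol = 0.21243; Al = 0.42486, O = 0.63729.
SiO2 (M=60.083): mol = 0.64394; Si = 0.64394, O = 1.28788.
ΣO = 2.56611; factor = 12/ΣO = 4.67634.
Mg apfu = 0.21363 × 4.67634 = 0.999.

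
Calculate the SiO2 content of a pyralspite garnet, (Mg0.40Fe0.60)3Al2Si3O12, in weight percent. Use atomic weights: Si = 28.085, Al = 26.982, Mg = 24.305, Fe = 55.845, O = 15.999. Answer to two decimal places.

39.19 wt%

Formula mass = 459.894 g/mol.
3 Si → 3.0000 mol SiO2 per formula unit; M(SiO2) = 60.083, so SiO2 mass = 180.249 g.
180.249/459.894 × 100 = 39.19 wt%.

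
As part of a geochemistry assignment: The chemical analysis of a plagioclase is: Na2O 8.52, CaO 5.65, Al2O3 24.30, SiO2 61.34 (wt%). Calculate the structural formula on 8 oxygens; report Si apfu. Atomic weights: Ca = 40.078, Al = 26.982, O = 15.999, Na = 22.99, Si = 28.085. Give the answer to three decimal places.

8.52 wt% Na2O ÷ 61.979 g/mol = 0.13747 mol, giving 0.27494 Na and 0.13747 O.
5.65 wt% CaO ÷ 56.077 g/mol = 0.10075 mol, giving 0.10075 Ca and 0.10075 O.
24.30 wt% Al2O3 ÷ 101.961 g/mol = 0.23833 mol, giving 0.47666 Al and 0.71499 O.
61.34 wt% SiO2 ÷ 60.083 g/mol = 1.02092 mol, giving 1.02092 Si and 2.04184 O.
Oxygen sums to 2.99505; scaling by 8/2.99505 = 2.67107 puts the formula on 8 O.
Si: 1.02092 × 2.67107 = 2.727 atoms per formula unit.

2.727 Si apfu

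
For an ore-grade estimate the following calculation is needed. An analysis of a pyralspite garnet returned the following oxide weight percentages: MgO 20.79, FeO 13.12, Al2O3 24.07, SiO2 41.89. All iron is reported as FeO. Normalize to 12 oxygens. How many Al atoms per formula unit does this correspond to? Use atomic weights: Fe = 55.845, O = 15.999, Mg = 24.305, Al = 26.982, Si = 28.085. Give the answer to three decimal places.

2.023 Al apfu

MgO: 20.79/40.304 = 0.51583 mol → 0.51583 mol Mg, 0.51583 mol O.
FeO: 13.12/71.844 = 0.18262 mol → 0.18262 mol Fe, 0.18262 mol O.
Al2O3: 24.07/101.961 = 0.23607 mol → 0.47214 mol Al, 0.70821 mol O.
SiO2: 41.89/60.083 = 0.69720 mol → 0.69720 mol Si, 1.39440 mol O.
Total oxygen = 2.80106 mol. Normalization factor = 12/2.80106 = 4.28409.
Al per 12 O = 0.47214 × 4.28409 = 2.023.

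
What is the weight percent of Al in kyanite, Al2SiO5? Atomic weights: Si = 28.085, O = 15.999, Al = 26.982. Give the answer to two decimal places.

33.30 weight percent

Formula mass = 2·26.982 + 1·28.085 + 5·15.999 = 162.044 g/mol, of which 53.964 g is Al.
So Al makes up 53.964/162.044 = 0.3330 of the mass, i.e. 33.30%.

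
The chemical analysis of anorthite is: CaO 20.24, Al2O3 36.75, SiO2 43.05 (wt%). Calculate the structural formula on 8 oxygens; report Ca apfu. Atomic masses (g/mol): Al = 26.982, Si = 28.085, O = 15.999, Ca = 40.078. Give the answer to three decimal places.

20.24 wt% CaO ÷ 56.077 g/mol = 0.36093 mol, giving 0.36093 Ca and 0.36093 O.
36.75 wt% Al2O3 ÷ 101.961 g/mol = 0.36043 mol, giving 0.72086 Al and 1.08129 O.
43.05 wt% SiO2 ÷ 60.083 g/mol = 0.71651 mol, giving 0.71651 Si and 1.43302 O.
Oxygen sums to 2.87524; scaling by 8/2.87524 = 2.78238 puts the formula on 8 O.
Ca: 0.36093 × 2.78238 = 1.004 atoms per formula unit.

1.004 Ca apfu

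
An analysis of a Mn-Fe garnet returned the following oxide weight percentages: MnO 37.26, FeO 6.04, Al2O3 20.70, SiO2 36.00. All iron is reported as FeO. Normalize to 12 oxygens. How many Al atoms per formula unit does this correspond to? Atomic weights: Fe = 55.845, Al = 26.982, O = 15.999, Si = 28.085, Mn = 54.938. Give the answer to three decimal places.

MnO (M=70.937): mol = 0.52525; Mn = 0.52525, O = 0.52525.
FeO (M=71.844): mol = 0.08407; Fe = 0.08407, O = 0.08407.
Al2O3 (M=101.961): mol = 0.20302; Al = 0.40604, O = 0.60906.
SiO2 (M=60.083): mol = 0.59917; Si = 0.59917, O = 1.19834.
ΣO = 2.41672; factor = 12/ΣO = 4.96541.
Al apfu = 0.40604 × 4.96541 = 2.016.

2.016 Al apfu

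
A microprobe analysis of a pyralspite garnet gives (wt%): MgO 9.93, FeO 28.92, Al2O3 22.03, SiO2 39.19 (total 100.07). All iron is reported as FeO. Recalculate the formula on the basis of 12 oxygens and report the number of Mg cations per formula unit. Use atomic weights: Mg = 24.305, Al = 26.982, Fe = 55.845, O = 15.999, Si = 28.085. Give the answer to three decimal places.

1.136 Mg apfu

MgO: 9.93/40.304 = 0.24638 mol → 0.24638 mol Mg, 0.24638 mol O.
FeO: 28.92/71.844 = 0.40254 mol → 0.40254 mol Fe, 0.40254 mol O.
Al2O3: 22.03/101.961 = 0.21606 mol → 0.43212 mol Al, 0.64818 mol O.
SiO2: 39.19/60.083 = 0.65226 mol → 0.65226 mol Si, 1.30452 mol O.
Total oxygen = 2.60162 mol. Normalization factor = 12/2.60162 = 4.61251.
Mg per 12 O = 0.24638 × 4.61251 = 1.136.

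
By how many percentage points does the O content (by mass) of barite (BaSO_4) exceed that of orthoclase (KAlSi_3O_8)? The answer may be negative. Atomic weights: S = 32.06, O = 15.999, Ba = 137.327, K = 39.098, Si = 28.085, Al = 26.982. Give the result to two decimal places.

O in BaSO_4: molar mass 233.383 g/mol; 4×15.999 = 63.996 g → 27.42 wt%.
O in KAlSi_3O_8: molar mass 278.327 g/mol; 8×15.999 = 127.992 g → 45.99 wt%.
Difference = 27.42 − 45.99 = -18.57 percentage points.

-18.57 percentage points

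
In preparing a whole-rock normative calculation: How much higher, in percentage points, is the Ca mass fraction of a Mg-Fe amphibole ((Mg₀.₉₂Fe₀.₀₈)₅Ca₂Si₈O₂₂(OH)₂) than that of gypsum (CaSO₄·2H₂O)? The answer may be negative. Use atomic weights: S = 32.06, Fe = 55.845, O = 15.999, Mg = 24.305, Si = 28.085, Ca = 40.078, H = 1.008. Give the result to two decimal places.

M((Mg₀.₉₂Fe₀.₀₈)₅Ca₂Si₈O₂₂(OH)₂) = 824.969 g/mol, so wt% Ca = 80.156/824.969 × 100 = 9.72%.
M(CaSO₄·2H₂O) = 172.164 g/mol, so wt% Ca = 40.078/172.164 × 100 = 23.28%.
9.72 − 23.28 = -13.56 pp.

-13.56 percentage points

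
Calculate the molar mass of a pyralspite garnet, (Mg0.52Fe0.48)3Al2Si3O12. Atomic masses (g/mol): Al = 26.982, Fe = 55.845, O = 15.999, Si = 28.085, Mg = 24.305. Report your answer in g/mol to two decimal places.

448.54 g/mol

Mg: 1.56 × 24.305 = 37.9158
Fe: 1.44 × 55.845 = 80.4168
Al: 2 × 26.982 = 53.9640
Si: 3 × 28.085 = 84.2550
O: 12 × 15.999 = 191.9880
Summing the contributions gives the formula mass.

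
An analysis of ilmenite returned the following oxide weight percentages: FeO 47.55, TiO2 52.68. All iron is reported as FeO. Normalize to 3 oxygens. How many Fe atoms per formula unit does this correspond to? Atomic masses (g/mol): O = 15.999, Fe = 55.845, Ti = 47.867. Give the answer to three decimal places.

1.002 Fe apfu

FeO (M=71.844): mol = 0.66185; Fe = 0.66185, O = 0.66185.
TiO2 (M=79.865): mol = 0.65961; Ti = 0.65961, O = 1.31922.
ΣO = 1.98107; factor = 3/ΣO = 1.51433.
Fe apfu = 0.66185 × 1.51433 = 1.002.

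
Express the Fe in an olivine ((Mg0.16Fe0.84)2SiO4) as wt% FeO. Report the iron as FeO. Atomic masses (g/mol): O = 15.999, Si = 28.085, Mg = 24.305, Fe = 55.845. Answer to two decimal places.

62.32 wt%

Molar mass of (Mg0.16Fe0.84)2SiO4 = 0.32×24.305 + 1.68×55.845 + 1×28.085 + 4×15.999 = 193.678 g/mol.
Each formula unit contains 1.68 Fe, equivalent to 1.68/1 = 1.6800 mol FeO.
M(FeO) = 1×55.845 + 1×15.999 = 71.844 g/mol.
Mass of FeO per formula unit = 1.6800 × 71.844 = 120.698 g.
FeO wt% = 120.698 / 193.678 × 100 = 62.32%.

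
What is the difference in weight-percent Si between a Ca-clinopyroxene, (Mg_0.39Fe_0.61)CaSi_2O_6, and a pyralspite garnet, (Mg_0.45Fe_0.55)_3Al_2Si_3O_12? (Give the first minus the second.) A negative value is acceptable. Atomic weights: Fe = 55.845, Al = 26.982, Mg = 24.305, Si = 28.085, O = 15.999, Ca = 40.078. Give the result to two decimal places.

5.31 percentage points

Si in (Mg_0.39Fe_0.61)CaSi_2O_6: molar mass 235.786 g/mol; 2×28.085 = 56.170 g → 23.82 wt%.
Si in (Mg_0.45Fe_0.55)_3Al_2Si_3O_12: molar mass 455.163 g/mol; 3×28.085 = 84.255 g → 18.51 wt%.
Difference = 23.82 − 18.51 = 5.31 percentage points.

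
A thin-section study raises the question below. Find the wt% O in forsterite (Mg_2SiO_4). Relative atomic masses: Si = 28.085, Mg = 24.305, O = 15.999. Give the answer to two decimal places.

45.49 wt%

Formula mass = 2*24.305 + 1*28.085 + 4*15.999 = 140.691 g/mol, of which 63.996 g is O.
So O makes up 63.996/140.691 = 0.4549 of the mass, i.e. 45.49%.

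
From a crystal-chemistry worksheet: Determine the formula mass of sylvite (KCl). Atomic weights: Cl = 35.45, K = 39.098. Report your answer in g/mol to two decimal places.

K: 1 × 39.098 = 39.0980
Cl: 1 × 35.45 = 35.4500
Summing the contributions gives the formula mass.

74.55 g/mol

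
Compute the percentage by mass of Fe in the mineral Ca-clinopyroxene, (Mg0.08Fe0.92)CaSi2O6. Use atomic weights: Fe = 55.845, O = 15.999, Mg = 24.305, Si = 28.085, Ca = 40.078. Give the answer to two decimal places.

Formula mass = 0.08*24.305 + 0.92*55.845 + 1*40.078 + 2*28.085 + 6*15.999 = 245.564 g/mol, of which 51.377 g is Fe.
So Fe makes up 51.377/245.564 = 0.2092 of the mass, i.e. 20.92%.

20.92 weight percent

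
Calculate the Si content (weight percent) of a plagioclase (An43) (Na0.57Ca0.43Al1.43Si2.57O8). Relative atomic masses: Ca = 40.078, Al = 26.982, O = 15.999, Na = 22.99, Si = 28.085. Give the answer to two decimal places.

26.82 weight percent

Formula mass = 0.57×22.99 + 0.43×40.078 + 1.43×26.982 + 2.57×28.085 + 8×15.999 = 269.093 g/mol, of which 72.178 g is Si.
So Si makes up 72.178/269.093 = 0.2682 of the mass, i.e. 26.82%.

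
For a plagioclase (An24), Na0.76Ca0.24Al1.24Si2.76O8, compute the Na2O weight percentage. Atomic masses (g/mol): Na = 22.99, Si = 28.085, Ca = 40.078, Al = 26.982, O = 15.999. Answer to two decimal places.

8.85 wt%

M(Na0.76Ca0.24Al1.24Si2.76O8) = 266.055 g/mol; M(Na2O) = 61.979 g/mol.
Moles Na2O per formula unit = 0.76 Na ÷ 2 = 0.3800.
Na2O fraction = (0.3800 × 61.979) / 266.055 = 23.552/266.055 = 0.0885.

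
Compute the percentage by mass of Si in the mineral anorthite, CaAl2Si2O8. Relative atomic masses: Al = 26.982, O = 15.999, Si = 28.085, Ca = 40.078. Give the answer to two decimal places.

M(CaAl2Si2O8) = 278.204 g/mol.
Si contributes 2 × 28.085 = 56.170 g per mole.
56.170/278.204 = 0.2019 → 20.19%.

20.19 wt%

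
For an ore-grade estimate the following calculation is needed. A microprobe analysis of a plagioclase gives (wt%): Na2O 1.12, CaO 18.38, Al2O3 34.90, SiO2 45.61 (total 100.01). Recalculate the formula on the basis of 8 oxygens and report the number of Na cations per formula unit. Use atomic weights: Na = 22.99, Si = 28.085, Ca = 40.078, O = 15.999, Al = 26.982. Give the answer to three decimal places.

0.100 Na apfu

1.12 wt% Na2O ÷ 61.979 g/mol = 0.01807 mol, giving 0.03614 Na and 0.01807 O.
18.38 wt% CaO ÷ 56.077 g/mol = 0.32776 mol, giving 0.32776 Ca and 0.32776 O.
34.90 wt% Al2O3 ÷ 101.961 g/mol = 0.34229 mol, giving 0.68458 Al and 1.02687 O.
45.61 wt% SiO2 ÷ 60.083 g/mol = 0.75912 mol, giving 0.75912 Si and 1.51824 O.
Oxygen sums to 2.89094; scaling by 8/2.89094 = 2.76727 puts the formula on 8 O.
Na: 0.03614 × 2.76727 = 0.100 atoms per formula unit.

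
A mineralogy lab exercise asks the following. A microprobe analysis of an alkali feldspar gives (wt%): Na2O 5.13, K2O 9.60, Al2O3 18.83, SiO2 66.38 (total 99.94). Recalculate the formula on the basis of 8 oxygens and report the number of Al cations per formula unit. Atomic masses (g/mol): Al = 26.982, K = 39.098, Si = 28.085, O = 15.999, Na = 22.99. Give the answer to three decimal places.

1.002 Al apfu

Na2O: 5.13/61.979 = 0.08277 mol → 0.16554 mol Na, 0.08277 mol O.
K2O: 9.60/94.195 = 0.10192 mol → 0.20384 mol K, 0.10192 mol O.
Al2O3: 18.83/101.961 = 0.18468 mol → 0.36936 mol Al, 0.55404 mol O.
SiO2: 66.38/60.083 = 1.10481 mol → 1.10481 mol Si, 2.20962 mol O.
Total oxygen = 2.94835 mol. Normalization factor = 8/2.94835 = 2.71338.
Al per 8 O = 0.36936 × 2.71338 = 1.002.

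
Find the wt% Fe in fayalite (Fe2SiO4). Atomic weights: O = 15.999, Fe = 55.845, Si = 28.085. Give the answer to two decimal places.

M(Fe2SiO4) = 203.771 g/mol.
Fe contributes 2 × 55.845 = 111.690 g per mole.
111.690/203.771 = 0.5481 → 54.81%.

54.81 wt%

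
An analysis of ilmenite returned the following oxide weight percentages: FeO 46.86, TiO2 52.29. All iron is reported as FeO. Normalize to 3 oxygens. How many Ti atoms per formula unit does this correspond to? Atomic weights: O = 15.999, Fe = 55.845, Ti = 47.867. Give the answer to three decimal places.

1.001 Ti apfu

FeO: 46.86/71.844 = 0.65225 mol → 0.65225 mol Fe, 0.65225 mol O.
TiO2: 52.29/79.865 = 0.65473 mol → 0.65473 mol Ti, 1.30946 mol O.
Total oxygen = 1.96171 mol. Normalization factor = 3/1.96171 = 1.52928.
Ti per 3 O = 0.65473 × 1.52928 = 1.001.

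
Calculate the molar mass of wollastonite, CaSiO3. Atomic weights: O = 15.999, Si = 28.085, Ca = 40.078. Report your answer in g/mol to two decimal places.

M = 1×40.078 + 1×28.085 + 3×15.999

116.16 g/mol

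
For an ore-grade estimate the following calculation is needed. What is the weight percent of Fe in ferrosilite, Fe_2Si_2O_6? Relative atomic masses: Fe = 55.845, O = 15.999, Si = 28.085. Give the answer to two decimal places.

42.33 weight percent

M(Fe_2Si_2O_6) = 263.854 g/mol.
Fe contributes 2 × 55.845 = 111.690 g per mole.
111.690/263.854 = 0.4233 → 42.33%.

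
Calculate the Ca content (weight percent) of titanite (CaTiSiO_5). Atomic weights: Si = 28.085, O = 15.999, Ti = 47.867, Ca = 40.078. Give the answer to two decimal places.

Formula mass = 1×40.078 + 1×47.867 + 1×28.085 + 5×15.999 = 196.025 g/mol, of which 40.078 g is Ca.
So Ca makes up 40.078/196.025 = 0.2045 of the mass, i.e. 20.45%.

20.45 weight percent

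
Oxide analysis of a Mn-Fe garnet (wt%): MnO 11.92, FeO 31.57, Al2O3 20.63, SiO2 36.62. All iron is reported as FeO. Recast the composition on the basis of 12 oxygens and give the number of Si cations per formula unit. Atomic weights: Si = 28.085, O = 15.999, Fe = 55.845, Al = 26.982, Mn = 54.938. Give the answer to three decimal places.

3.006 Si apfu

11.92 wt% MnO ÷ 70.937 g/mol = 0.16804 mol, giving 0.16804 Mn and 0.16804 O.
31.57 wt% FeO ÷ 71.844 g/mol = 0.43942 mol, giving 0.43942 Fe and 0.43942 O.
20.63 wt% Al2O3 ÷ 101.961 g/mol = 0.20233 mol, giving 0.40466 Al and 0.60699 O.
36.62 wt% SiO2 ÷ 60.083 g/mol = 0.60949 mol, giving 0.60949 Si and 1.21898 O.
Oxygen sums to 2.43343; scaling by 12/2.43343 = 4.93131 puts the formula on 12 O.
Si: 0.60949 × 4.93131 = 3.006 atoms per formula unit.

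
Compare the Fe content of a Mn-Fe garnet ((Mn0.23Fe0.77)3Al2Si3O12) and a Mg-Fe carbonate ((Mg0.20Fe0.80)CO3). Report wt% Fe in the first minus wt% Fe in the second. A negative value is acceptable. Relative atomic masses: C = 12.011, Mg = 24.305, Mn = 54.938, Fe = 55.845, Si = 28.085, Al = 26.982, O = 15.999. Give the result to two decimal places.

-14.83 percentage points

Fe in (Mn0.23Fe0.77)3Al2Si3O12: molar mass 497.116 g/mol; 2.31×55.845 = 129.002 g → 25.95 wt%.
Fe in (Mg0.20Fe0.80)CO3: molar mass 109.545 g/mol; 0.80×55.845 = 44.676 g → 40.78 wt%.
Difference = 25.95 − 40.78 = -14.83 percentage points.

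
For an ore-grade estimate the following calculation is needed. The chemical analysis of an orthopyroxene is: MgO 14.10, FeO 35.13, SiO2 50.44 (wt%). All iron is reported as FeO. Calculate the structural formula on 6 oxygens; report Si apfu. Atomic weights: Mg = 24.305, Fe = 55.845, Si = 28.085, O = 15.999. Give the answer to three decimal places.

2.001 Si apfu

MgO (M=40.304): mol = 0.34984; Mg = 0.34984, O = 0.34984.
FeO (M=71.844): mol = 0.48898; Fe = 0.48898, O = 0.48898.
SiO2 (M=60.083): mol = 0.83951; Si = 0.83951, O = 1.67902.
ΣO = 2.51784; factor = 6/ΣO = 2.38299.
Si apfu = 0.83951 × 2.38299 = 2.001.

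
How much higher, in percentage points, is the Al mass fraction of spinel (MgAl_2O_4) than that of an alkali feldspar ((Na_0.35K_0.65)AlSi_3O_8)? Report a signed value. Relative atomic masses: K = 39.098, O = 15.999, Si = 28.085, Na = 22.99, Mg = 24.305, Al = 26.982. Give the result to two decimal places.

28.04 percentage points

Al in MgAl_2O_4: molar mass 142.265 g/mol; 2×26.982 = 53.964 g → 37.93 wt%.
Al in (Na_0.35K_0.65)AlSi_3O_8: molar mass 272.689 g/mol; 1×26.982 = 26.982 g → 9.89 wt%.
Difference = 37.93 − 9.89 = 28.04 percentage points.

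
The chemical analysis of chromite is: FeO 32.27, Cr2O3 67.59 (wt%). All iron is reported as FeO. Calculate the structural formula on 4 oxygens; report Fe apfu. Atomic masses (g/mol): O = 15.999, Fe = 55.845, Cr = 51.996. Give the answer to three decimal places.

1.008 Fe apfu

FeO (M=71.844): mol = 0.44917; Fe = 0.44917, O = 0.44917.
Cr2O3 (M=151.989): mol = 0.44470; Cr = 0.88940, O = 1.33410.
ΣO = 1.78327; factor = 4/ΣO = 2.24307.
Fe apfu = 0.44917 × 2.24307 = 1.008.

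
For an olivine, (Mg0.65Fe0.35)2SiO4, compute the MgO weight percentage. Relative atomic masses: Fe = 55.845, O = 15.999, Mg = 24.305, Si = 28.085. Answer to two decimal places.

Formula mass = 162.769 g/mol.
1.30 Mg → 1.3000 mol MgO per formula unit; M(MgO) = 40.304, so MgO mass = 52.395 g.
52.395/162.769 × 100 = 32.19 wt%.

32.19 wt%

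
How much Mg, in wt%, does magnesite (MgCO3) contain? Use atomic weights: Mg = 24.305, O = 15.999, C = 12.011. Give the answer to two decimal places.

Formula mass = 1·24.305 + 1·12.011 + 3·15.999 = 84.313 g/mol, of which 24.305 g is Mg.
So Mg makes up 24.305/84.313 = 0.2883 of the mass, i.e. 28.83%.

28.83 wt%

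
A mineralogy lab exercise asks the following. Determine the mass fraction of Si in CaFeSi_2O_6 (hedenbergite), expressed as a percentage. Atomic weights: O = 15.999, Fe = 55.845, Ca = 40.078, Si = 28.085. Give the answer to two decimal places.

M(CaFeSi_2O_6) = 248.087 g/mol.
Si contributes 2 × 28.085 = 56.170 g per mole.
56.170/248.087 = 0.2264 → 22.64%.

22.64 mass %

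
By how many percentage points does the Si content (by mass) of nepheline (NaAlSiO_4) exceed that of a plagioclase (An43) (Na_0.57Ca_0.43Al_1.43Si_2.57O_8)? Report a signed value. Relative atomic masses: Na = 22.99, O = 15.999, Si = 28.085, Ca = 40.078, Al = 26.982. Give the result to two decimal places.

First mineral: 28.085 g Si in 142.053 g formula = 19.77 wt% Si.
Second mineral: 72.178 g Si in 269.093 g formula = 26.82 wt% Si.
19.77% − 26.82% gives a difference of -7.05 percentage points.

-7.05 percentage points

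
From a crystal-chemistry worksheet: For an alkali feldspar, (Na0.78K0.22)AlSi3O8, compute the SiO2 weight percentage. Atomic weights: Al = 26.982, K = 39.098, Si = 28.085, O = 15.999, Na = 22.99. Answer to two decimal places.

67.82 wt%

Molar mass of (Na0.78K0.22)AlSi3O8 = 0.78*22.99 + 0.22*39.098 + 1*26.982 + 3*28.085 + 8*15.999 = 265.763 g/mol.
Each formula unit contains 3 Si, equivalent to 3/1 = 3.0000 mol SiO2.
M(SiO2) = 1×28.085 + 2×15.999 = 60.083 g/mol.
Mass of SiO2 per formula unit = 3.0000 × 60.083 = 180.249 g.
SiO2 wt% = 180.249 / 265.763 × 100 = 67.82%.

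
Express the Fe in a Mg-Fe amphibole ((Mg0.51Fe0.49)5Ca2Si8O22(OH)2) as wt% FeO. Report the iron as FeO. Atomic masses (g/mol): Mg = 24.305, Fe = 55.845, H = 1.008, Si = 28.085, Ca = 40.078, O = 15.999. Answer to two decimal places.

Formula mass = 889.626 g/mol.
2.45 Fe → 2.4500 mol FeO per formula unit; M(FeO) = 71.844, so FeO mass = 176.018 g.
176.018/889.626 × 100 = 19.79 wt%.

19.79 wt%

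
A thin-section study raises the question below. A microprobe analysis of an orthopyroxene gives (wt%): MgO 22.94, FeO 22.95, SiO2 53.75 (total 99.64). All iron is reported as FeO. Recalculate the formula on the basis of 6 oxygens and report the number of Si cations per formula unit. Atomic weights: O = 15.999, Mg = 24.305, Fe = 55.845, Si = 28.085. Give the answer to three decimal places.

2.004 Si apfu

MgO: 22.94/40.304 = 0.56917 mol → 0.56917 mol Mg, 0.56917 mol O.
FeO: 22.95/71.844 = 0.31944 mol → 0.31944 mol Fe, 0.31944 mol O.
SiO2: 53.75/60.083 = 0.89460 mol → 0.89460 mol Si, 1.78920 mol O.
Total oxygen = 2.67781 mol. Normalization factor = 6/2.67781 = 2.24064.
Si per 6 O = 0.89460 × 2.24064 = 2.004.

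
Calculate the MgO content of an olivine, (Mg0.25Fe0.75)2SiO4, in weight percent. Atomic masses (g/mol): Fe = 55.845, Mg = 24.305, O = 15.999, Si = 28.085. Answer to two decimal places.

M((Mg0.25Fe0.75)2SiO4) = 188.001 g/mol; M(MgO) = 40.304 g/mol.
Moles MgO per formula unit = 0.50 Mg ÷ 1 = 0.5000.
MgO fraction = (0.5000 × 40.304) / 188.001 = 20.152/188.001 = 0.1072.

10.72 wt%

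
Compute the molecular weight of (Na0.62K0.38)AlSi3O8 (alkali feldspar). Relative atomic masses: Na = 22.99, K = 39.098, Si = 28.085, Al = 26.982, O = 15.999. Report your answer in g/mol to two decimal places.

The formula mass is the sum 0.62*22.99 + 0.38*39.098 + 1*26.982 + 3*28.085 + 8*15.999.

268.34 g/mol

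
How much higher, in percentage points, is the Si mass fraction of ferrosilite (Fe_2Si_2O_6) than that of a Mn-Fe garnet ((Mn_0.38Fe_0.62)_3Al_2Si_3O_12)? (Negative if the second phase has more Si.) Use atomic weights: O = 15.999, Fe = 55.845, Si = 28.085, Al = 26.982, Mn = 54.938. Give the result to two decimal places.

M(Fe_2Si_2O_6) = 263.854 g/mol, so wt% Si = 56.170/263.854 × 100 = 21.29%.
M((Mn_0.38Fe_0.62)_3Al_2Si_3O_12) = 496.708 g/mol, so wt% Si = 84.255/496.708 × 100 = 16.96%.
21.29 − 16.96 = 4.33 pp.

4.33 percentage points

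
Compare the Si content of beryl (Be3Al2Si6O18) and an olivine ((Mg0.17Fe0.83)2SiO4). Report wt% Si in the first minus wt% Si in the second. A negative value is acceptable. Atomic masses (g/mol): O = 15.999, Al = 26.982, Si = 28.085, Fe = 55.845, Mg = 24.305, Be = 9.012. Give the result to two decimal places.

Si in Be3Al2Si6O18: molar mass 537.492 g/mol; 6×28.085 = 168.510 g → 31.35 wt%.
Si in (Mg0.17Fe0.83)2SiO4: molar mass 193.047 g/mol; 1×28.085 = 28.085 g → 14.55 wt%.
Difference = 31.35 − 14.55 = 16.80 percentage points.

16.80 percentage points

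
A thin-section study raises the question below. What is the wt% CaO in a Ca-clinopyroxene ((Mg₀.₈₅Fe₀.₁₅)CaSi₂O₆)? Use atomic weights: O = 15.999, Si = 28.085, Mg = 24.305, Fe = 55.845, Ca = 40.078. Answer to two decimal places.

25.34 wt%

Formula mass = 221.278 g/mol.
1 Ca → 1.0000 mol CaO per formula unit; M(CaO) = 56.077, so CaO mass = 56.077 g.
56.077/221.278 × 100 = 25.34 wt%.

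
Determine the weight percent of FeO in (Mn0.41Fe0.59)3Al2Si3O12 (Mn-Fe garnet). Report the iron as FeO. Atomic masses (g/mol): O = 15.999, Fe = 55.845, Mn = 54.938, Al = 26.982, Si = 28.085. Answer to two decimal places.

25.61 wt%

Molar mass of (Mn0.41Fe0.59)3Al2Si3O12 = 1.23×54.938 + 1.77×55.845 + 2×26.982 + 3×28.085 + 12×15.999 = 496.626 g/mol.
Each formula unit contains 1.77 Fe, equivalent to 1.77/1 = 1.7700 mol FeO.
M(FeO) = 1×55.845 + 1×15.999 = 71.844 g/mol.
Mass of FeO per formula unit = 1.7700 × 71.844 = 127.164 g.
FeO wt% = 127.164 / 496.626 × 100 = 25.61%.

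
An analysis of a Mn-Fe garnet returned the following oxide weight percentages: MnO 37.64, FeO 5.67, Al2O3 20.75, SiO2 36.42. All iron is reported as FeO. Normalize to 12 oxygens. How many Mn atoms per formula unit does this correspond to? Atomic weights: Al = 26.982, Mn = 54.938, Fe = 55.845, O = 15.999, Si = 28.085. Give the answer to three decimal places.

37.64 wt% MnO ÷ 70.937 g/mol = 0.53061 mol, giving 0.53061 Mn and 0.53061 O.
5.67 wt% FeO ÷ 71.844 g/mol = 0.07892 mol, giving 0.07892 Fe and 0.07892 O.
20.75 wt% Al2O3 ÷ 101.961 g/mol = 0.20351 mol, giving 0.40702 Al and 0.61053 O.
36.42 wt% SiO2 ÷ 60.083 g/mol = 0.60616 mol, giving 0.60616 Si and 1.21232 O.
Oxygen sums to 2.43238; scaling by 12/2.43238 = 4.93344 puts the formula on 12 O.
Mn: 0.53061 × 4.93344 = 2.618 atoms per formula unit.

2.618 Mn apfu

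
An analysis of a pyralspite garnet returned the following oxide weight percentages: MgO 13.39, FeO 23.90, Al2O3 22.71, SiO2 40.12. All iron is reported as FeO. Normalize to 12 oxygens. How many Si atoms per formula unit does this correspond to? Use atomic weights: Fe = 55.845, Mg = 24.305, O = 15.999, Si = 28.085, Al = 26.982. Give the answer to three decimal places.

3.003 Si apfu

13.39 wt% MgO ÷ 40.304 g/mol = 0.33223 mol, giving 0.33223 Mg and 0.33223 O.
23.90 wt% FeO ÷ 71.844 g/mol = 0.33267 mol, giving 0.33267 Fe and 0.33267 O.
22.71 wt% Al2O3 ÷ 101.961 g/mol = 0.22273 mol, giving 0.44546 Al and 0.66819 O.
40.12 wt% SiO2 ÷ 60.083 g/mol = 0.66774 mol, giving 0.66774 Si and 1.33548 O.
Oxygen sums to 2.66857; scaling by 12/2.66857 = 4.49679 puts the formula on 12 O.
Si: 0.66774 × 4.49679 = 3.003 atoms per formula unit.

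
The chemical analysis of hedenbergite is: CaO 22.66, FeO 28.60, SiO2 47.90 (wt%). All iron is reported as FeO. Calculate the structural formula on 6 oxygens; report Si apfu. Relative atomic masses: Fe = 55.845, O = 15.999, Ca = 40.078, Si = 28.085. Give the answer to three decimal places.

1.996 Si apfu

22.66 wt% CaO ÷ 56.077 g/mol = 0.40409 mol, giving 0.40409 Ca and 0.40409 O.
28.60 wt% FeO ÷ 71.844 g/mol = 0.39808 mol, giving 0.39808 Fe and 0.39808 O.
47.90 wt% SiO2 ÷ 60.083 g/mol = 0.79723 mol, giving 0.79723 Si and 1.59446 O.
Oxygen sums to 2.39663; scaling by 6/2.39663 = 2.50352 puts the formula on 6 O.
Si: 0.79723 × 2.50352 = 1.996 atoms per formula unit.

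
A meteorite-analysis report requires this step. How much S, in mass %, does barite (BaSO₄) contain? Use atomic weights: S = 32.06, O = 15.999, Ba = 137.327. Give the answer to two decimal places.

13.74 mass %

M(BaSO₄) = 233.383 g/mol.
S contributes 1 × 32.06 = 32.060 g per mole.
32.060/233.383 = 0.1374 → 13.74%.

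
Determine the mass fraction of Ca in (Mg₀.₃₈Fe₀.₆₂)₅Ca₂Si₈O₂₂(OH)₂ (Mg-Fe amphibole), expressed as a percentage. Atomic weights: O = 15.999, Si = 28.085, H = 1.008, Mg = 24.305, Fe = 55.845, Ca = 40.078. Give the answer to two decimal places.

Formula mass = 1.90×24.305 + 3.10×55.845 + 2×40.078 + 8×28.085 + 24×15.999 + 2×1.008 = 910.127 g/mol, of which 80.156 g is Ca.
So Ca makes up 80.156/910.127 = 0.0881 of the mass, i.e. 8.81%.

8.81 wt%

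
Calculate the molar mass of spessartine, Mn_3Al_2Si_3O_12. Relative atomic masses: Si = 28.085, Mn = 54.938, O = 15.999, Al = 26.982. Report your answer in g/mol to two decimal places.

495.02 g/mol

M = 3*54.938 + 2*26.982 + 3*28.085 + 12*15.999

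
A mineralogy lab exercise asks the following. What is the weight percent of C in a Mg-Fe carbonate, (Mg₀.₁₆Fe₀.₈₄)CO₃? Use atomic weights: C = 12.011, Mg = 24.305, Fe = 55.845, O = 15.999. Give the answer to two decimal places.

10.84 mass %

Formula mass = 0.16×24.305 + 0.84×55.845 + 1×12.011 + 3×15.999 = 110.807 g/mol, of which 12.011 g is C.
So C makes up 12.011/110.807 = 0.1084 of the mass, i.e. 10.84%.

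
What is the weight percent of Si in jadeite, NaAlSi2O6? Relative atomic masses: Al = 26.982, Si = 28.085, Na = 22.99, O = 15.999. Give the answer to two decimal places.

Formula mass = 1·22.99 + 1·26.982 + 2·28.085 + 6·15.999 = 202.136 g/mol, of which 56.170 g is Si.
So Si makes up 56.170/202.136 = 0.2779 of the mass, i.e. 27.79%.

27.79 mass %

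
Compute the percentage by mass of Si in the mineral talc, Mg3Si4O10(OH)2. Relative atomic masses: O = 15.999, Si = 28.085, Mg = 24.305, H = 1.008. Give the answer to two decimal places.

Molar mass of Mg3Si4O10(OH)2: 3×24.305 + 4×28.085 + 12×15.999 + 2×1.008 = 379.259 g/mol.
Mass of Si per formula unit: 4 × 28.085 = 112.340 g.
Weight fraction Si = 112.340 / 379.259 = 0.2962.

29.62 mass %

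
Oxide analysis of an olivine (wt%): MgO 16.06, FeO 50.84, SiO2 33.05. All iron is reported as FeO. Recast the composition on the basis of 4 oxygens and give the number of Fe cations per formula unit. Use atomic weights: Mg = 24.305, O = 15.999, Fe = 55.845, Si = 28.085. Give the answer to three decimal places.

MgO (M=40.304): mol = 0.39847; Mg = 0.39847, O = 0.39847.
FeO (M=71.844): mol = 0.70764; Fe = 0.70764, O = 0.70764.
SiO2 (M=60.083): mol = 0.55007; Si = 0.55007, O = 1.10014.
ΣO = 2.20625; factor = 4/ΣO = 1.81303.
Fe apfu = 0.70764 × 1.81303 = 1.283.

1.283 Fe apfu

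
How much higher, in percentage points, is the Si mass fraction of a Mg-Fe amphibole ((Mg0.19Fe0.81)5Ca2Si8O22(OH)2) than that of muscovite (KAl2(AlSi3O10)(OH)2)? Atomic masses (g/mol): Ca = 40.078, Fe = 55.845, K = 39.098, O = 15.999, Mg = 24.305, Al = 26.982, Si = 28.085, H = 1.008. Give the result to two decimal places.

M((Mg0.19Fe0.81)5Ca2Si8O22(OH)2) = 940.090 g/mol, so wt% Si = 224.680/940.090 × 100 = 23.90%.
M(KAl2(AlSi3O10)(OH)2) = 398.303 g/mol, so wt% Si = 84.255/398.303 × 100 = 21.15%.
23.90 − 21.15 = 2.75 pp.

2.75 percentage points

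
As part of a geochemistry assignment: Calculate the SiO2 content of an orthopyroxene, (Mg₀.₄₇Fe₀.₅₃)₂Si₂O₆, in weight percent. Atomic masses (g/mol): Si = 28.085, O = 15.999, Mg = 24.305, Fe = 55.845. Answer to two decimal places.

51.31 wt%

M((Mg₀.₄₇Fe₀.₅₃)₂Si₂O₆) = 234.206 g/mol; M(SiO2) = 60.083 g/mol.
Moles SiO2 per formula unit = 2 Si ÷ 1 = 2.0000.
SiO2 fraction = (2.0000 × 60.083) / 234.206 = 120.166/234.206 = 0.5131.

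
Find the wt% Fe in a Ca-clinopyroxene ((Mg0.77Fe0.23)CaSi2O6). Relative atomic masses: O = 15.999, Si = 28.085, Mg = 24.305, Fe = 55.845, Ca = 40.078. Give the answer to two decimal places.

5.74 weight percent

Formula mass = 0.77*24.305 + 0.23*55.845 + 1*40.078 + 2*28.085 + 6*15.999 = 223.801 g/mol, of which 12.844 g is Fe.
So Fe makes up 12.844/223.801 = 0.0574 of the mass, i.e. 5.74%.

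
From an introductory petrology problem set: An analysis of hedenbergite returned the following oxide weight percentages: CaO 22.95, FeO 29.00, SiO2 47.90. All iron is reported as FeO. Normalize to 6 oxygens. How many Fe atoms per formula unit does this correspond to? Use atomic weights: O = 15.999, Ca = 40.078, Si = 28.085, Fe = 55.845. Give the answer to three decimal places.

1.006 Fe apfu

CaO (M=56.077): mol = 0.40926; Ca = 0.40926, O = 0.40926.
FeO (M=71.844): mol = 0.40365; Fe = 0.40365, O = 0.40365.
SiO2 (M=60.083): mol = 0.79723; Si = 0.79723, O = 1.59446.
ΣO = 2.40737; factor = 6/ΣO = 2.49235.
Fe apfu = 0.40365 × 2.49235 = 1.006.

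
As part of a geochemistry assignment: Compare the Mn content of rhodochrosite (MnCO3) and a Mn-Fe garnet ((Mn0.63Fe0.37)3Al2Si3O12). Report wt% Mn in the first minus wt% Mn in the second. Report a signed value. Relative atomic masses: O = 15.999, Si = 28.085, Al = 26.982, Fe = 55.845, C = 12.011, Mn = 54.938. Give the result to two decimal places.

Mn in MnCO3: molar mass 114.946 g/mol; 1×54.938 = 54.938 g → 47.79 wt%.
Mn in (Mn0.63Fe0.37)3Al2Si3O12: molar mass 496.028 g/mol; 1.89×54.938 = 103.833 g → 20.93 wt%.
Difference = 47.79 − 20.93 = 26.86 percentage points.

26.86 percentage points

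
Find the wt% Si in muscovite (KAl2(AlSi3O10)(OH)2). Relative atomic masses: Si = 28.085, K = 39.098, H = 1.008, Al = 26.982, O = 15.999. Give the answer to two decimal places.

21.15 wt%

M(KAl2(AlSi3O10)(OH)2) = 398.303 g/mol.
Si contributes 3 × 28.085 = 84.255 g per mole.
84.255/398.303 = 0.2115 → 21.15%.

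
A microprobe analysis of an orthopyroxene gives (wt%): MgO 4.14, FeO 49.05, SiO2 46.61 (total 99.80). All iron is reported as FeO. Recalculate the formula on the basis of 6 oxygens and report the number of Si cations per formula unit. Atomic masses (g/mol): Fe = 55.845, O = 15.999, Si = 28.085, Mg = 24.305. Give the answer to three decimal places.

MgO (M=40.304): mol = 0.10272; Mg = 0.10272, O = 0.10272.
FeO (M=71.844): mol = 0.68273; Fe = 0.68273, O = 0.68273.
SiO2 (M=60.083): mol = 0.77576; Si = 0.77576, O = 1.55152.
ΣO = 2.33697; factor = 6/ΣO = 2.56743.
Si apfu = 0.77576 × 2.56743 = 1.992.

1.992 Si apfu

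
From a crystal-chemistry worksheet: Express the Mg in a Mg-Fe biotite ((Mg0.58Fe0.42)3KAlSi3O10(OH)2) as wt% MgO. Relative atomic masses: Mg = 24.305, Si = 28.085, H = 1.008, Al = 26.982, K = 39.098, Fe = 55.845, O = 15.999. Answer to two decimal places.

Molar mass of (Mg0.58Fe0.42)3KAlSi3O10(OH)2 = 1.74×24.305 + 1.26×55.845 + 1×39.098 + 1×26.982 + 3×28.085 + 12×15.999 + 2×1.008 = 456.994 g/mol.
Each formula unit contains 1.74 Mg, equivalent to 1.74/1 = 1.7400 mol MgO.
M(MgO) = 1×24.305 + 1×15.999 = 40.304 g/mol.
Mass of MgO per formula unit = 1.7400 × 40.304 = 70.129 g.
MgO wt% = 70.129 / 456.994 × 100 = 15.35%.

15.35 wt%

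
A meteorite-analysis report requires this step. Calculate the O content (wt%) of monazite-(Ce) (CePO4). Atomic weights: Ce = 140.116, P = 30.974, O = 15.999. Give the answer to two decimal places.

27.22 wt%

Formula mass = 1*140.116 + 1*30.974 + 4*15.999 = 235.086 g/mol, of which 63.996 g is O.
So O makes up 63.996/235.086 = 0.2722 of the mass, i.e. 27.22%.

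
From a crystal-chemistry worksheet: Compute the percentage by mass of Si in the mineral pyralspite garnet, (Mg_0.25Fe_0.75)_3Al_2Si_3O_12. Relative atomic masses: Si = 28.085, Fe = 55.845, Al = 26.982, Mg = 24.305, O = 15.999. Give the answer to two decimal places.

Molar mass of (Mg_0.25Fe_0.75)_3Al_2Si_3O_12: 0.75×24.305 + 2.25×55.845 + 2×26.982 + 3×28.085 + 12×15.999 = 474.087 g/mol.
Mass of Si per formula unit: 3 × 28.085 = 84.255 g.
Weight fraction Si = 84.255 / 474.087 = 0.1777.

17.77 mass %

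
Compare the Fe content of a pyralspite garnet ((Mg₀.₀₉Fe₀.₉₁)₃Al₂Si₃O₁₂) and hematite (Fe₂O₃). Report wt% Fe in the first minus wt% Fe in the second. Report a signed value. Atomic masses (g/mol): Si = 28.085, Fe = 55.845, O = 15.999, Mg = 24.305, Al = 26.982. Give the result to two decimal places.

-38.78 percentage points

First mineral: 152.457 g Fe in 489.226 g formula = 31.16 wt% Fe.
Second mineral: 111.690 g Fe in 159.687 g formula = 69.94 wt% Fe.
31.16% − 69.94% gives a difference of -38.78 percentage points.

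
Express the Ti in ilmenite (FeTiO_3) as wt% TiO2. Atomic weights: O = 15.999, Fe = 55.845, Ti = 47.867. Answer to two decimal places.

52.64 wt%

Formula mass = 151.709 g/mol.
1 Ti → 1.0000 mol TiO2 per formula unit; M(TiO2) = 79.865, so TiO2 mass = 79.865 g.
79.865/151.709 × 100 = 52.64 wt%.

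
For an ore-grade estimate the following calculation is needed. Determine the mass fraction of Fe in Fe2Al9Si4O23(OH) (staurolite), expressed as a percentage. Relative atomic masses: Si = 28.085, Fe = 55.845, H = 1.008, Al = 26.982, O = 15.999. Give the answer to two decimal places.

Formula mass = 2·55.845 + 9·26.982 + 4·28.085 + 24·15.999 + 1·1.008 = 851.852 g/mol, of which 111.690 g is Fe.
So Fe makes up 111.690/851.852 = 0.1311 of the mass, i.e. 13.11%.

13.11 wt%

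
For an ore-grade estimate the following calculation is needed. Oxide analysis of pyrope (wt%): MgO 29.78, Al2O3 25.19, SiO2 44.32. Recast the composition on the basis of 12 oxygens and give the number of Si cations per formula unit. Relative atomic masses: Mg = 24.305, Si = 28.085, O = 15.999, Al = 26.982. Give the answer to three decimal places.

2.995 Si apfu

MgO (M=40.304): mol = 0.73888; Mg = 0.73888, O = 0.73888.
Al2O3 (M=101.961): mol = 0.24706; Al = 0.49412, O = 0.74118.
SiO2 (M=60.083): mol = 0.73765; Si = 0.73765, O = 1.47530.
ΣO = 2.95536; factor = 12/ΣO = 4.06042.
Si apfu = 0.73765 × 4.06042 = 2.995.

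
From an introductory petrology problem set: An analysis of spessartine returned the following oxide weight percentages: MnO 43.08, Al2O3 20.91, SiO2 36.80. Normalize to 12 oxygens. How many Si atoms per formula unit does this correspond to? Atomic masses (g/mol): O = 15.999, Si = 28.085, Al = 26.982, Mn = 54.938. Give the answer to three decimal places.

3.003 Si apfu

MnO (M=70.937): mol = 0.60730; Mn = 0.60730, O = 0.60730.
Al2O3 (M=101.961): mol = 0.20508; Al = 0.41016, O = 0.61524.
SiO2 (M=60.083): mol = 0.61249; Si = 0.61249, O = 1.22498.
ΣO = 2.44752; factor = 12/ΣO = 4.90292.
Si apfu = 0.61249 × 4.90292 = 3.003.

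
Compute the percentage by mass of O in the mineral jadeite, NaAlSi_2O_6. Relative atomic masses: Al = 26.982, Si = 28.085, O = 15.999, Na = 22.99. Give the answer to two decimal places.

47.49 weight percent

Molar mass of NaAlSi_2O_6: 1×22.99 + 1×26.982 + 2×28.085 + 6×15.999 = 202.136 g/mol.
Mass of O per formula unit: 6 × 15.999 = 95.994 g.
Weight fraction O = 95.994 / 202.136 = 0.4749.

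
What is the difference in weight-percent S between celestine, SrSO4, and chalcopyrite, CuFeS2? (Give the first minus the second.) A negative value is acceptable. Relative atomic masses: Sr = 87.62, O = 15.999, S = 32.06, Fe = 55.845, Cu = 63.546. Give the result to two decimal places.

First mineral: 32.060 g S in 183.676 g formula = 17.45 wt% S.
Second mineral: 64.120 g S in 183.511 g formula = 34.94 wt% S.
17.45% − 34.94% gives a difference of -17.49 percentage points.

-17.49 percentage points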